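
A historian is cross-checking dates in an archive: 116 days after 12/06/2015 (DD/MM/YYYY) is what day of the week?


Start: 2015-06-12 (Friday)
Step 1 - find target date: add 116 days
  2015-06-12 + 116 days = 2015-10-06
Step 2 - day of week:
  116 mod 7 = 4
  Friday + 4 days -> Tuesday
Result: Tuesday (2015-10-06)

Tuesday


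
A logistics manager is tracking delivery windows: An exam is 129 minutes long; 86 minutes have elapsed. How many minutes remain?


Total budget: 129 minutes
Time used: 86 minutes
Remaining: 129 - 86 = 43 minutes
Percent used: 66.7%
Percent remaining: 33.3%

43


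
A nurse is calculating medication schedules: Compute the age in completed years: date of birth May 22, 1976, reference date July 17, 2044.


Birth: 1976-05-22
Reference: 2044-07-17
Year difference: 2044 - 1976 = 68
Has birthday (05-22) occurred by 07-17? Yes
Age in full years: 68

68


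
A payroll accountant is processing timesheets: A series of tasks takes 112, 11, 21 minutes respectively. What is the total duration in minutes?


Durations: 112, 11, 21
Running sum: 112
+ 11 = 123
+ 21 = 144
Total duration: 144 minutes
That is 2 hours and 24 minutes

144


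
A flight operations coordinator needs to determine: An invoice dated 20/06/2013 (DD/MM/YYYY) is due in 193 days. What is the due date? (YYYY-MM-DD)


Start: 2013-06-20
Adding 193 days
Days remaining in June: 10
After June: 183 days still to add
July 2013: 31 days, 152 remaining
August 2013: 31 days, 121 remaining
September 2013: 30 days, 91 remaining
October 2013: 31 days, 60 remaining
Result: 2013-12-30

2013-12-30


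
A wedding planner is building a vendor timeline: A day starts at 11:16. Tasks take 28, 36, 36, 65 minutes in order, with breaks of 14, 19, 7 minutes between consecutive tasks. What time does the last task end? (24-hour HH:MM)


Start: 11:16 = 676 min from midnight
  after task 1 (28 min): 11:44
  after break (14 min): 11:58
  after task 2 (36 min): 12:34
  after break (19 min): 12:53
  after task 3 (36 min): 13:29
  after break (7 min): 13:36
  after task 4 (65 min): 14:41
Total elapsed: 205 minutes
End time: 14:41

14:41


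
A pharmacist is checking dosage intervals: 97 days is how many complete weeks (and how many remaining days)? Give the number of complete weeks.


Total days: 97
Days per week: 7
Division: 97 / 7 = 13 remainder 6
Complete weeks: 13
Remaining days: 6

13


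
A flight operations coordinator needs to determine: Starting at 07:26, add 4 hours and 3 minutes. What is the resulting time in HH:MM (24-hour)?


Start time: 07:26
Adding: 4 hours 3 minutes
Minutes: 26 + 3 = 29
Hours: 7 + 4 + 0 = 11
Result: 11:29

11:29


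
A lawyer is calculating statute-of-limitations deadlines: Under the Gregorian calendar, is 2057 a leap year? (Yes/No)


Year: 2057
Divisible by 4? 2057 / 4 = 514.25 -> No
Not divisible by 4, so NOT a leap year

No


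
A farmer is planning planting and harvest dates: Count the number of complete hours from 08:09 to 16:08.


Start: 08:09
End: 16:08
Hour difference: 16 - 8 = 8 hours
Minute difference: 8 - 9 = -1 minutes
Total minutes: 479
Complete hours: 479 / 60 = 7 (remainder 59)

7


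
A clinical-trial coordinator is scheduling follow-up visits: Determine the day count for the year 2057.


Year: 2057
Check leap year rules:
Divisible by 4? No
2057 is not a leap year
Days: 365

365


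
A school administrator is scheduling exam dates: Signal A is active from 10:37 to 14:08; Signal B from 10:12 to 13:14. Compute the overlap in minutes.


Interval A: [637, 848] minutes from midnight
Interval B: [612, 794] minutes from midnight
Overlap start = max(637, 612) = 637
Overlap end = min(848, 794) = 794
Overlap = 794 - 637 = 157 minutes

157


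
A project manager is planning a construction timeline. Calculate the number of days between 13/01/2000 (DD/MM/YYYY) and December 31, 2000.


Start: January 13, 2000
End: December 31, 2000
Days left in January: 18
February: 29
March: 31
April: 30
May: 31
... plus remaining months
Sum of remaining months: 335
Total: 18 + 335 = 353

353


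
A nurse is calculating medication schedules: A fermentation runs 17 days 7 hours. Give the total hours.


Days: 17
Extra hours: 7
Hours per day: 24
Days to hours: 17 x 24 = 408
Total: 408 + 7 = 415

415


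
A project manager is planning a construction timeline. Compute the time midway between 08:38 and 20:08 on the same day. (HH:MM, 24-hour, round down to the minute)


Start time: 08:38 = 518 minutes from midnight
End time: 20:08 = 1208 minutes from midnight
Sum: 518 + 1208 = 1726
Midpoint: 1726 / 2 = 863 minutes
Convert: 863 / 60 = 14 hours, 23 minutes
Result: 14:23

14:23


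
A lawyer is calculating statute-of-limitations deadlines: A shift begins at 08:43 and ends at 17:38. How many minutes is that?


Start time: 08:43 = 523 minutes from midnight
End time: 17:38 = 1058 minutes from midnight
Difference: 1058 - 523 = 535 minutes
That is 8 hours and 55 minutes

535


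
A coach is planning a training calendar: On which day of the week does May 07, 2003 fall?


Date: 2003-05-07
January 1, 2003 is a Wednesday
Day of year: 127
Offset from Jan 1: 126 days
126 mod 7 = 0
Result: Wednesday

Wednesday


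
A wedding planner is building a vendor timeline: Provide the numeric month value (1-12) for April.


Calendar month order:
3. March
4. April <--
5. May
April is month number 4

4


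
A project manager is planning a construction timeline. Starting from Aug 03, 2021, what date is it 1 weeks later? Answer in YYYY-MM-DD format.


Start: 2021-08-03
Weeks to add: 1
Convert to days: 1 x 7 = 7 days
Add 7 days to 2021-08-03
Result: 2021-08-10

2021-08-10


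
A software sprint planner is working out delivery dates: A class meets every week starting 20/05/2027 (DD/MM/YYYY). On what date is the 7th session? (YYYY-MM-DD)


First occurrence: 2027-05-20 (occurrence 1)
Each occurrence is 7 days after the previous.
Occurrence 7 is 6 weeks after the first.
6 weeks = 42 days
2027-05-20 + 42 days = 2027-07-01

2027-07-01


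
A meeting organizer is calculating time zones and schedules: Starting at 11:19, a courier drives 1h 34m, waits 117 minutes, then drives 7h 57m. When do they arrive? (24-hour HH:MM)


Depart: 11:19
Leg 1: +94 min -> 12:53
Layover: +117 min -> 14:50
Leg 2: +477 min -> 22:47
Total travel: 688 minutes = 11h 28m
Arrival: 22:47

22:47


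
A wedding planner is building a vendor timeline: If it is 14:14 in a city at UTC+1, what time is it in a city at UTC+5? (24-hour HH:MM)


Local time: 14:14 at UTC+1 (offset 1h)
Target zone: UTC+5 (offset 5h)
Difference: 5 - (1) = 4 hours
Calculation: 14 + (4) = 18
Result: 18:14

18:14


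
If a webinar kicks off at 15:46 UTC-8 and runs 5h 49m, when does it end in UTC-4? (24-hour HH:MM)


Start: 15:46 in UTC-8
Step 1 - add duration:
  minutes: 46 + 49 = 95 (carry 1h)
  hours: 15 + 5 + 1 = 21
  end in UTC-8: 21:35
Step 2 - convert UTC-8 -> UTC-4:
  offset difference: -4 - (-8) = 4 hours
  21 + (4) = 25 -> mod 24 = 1
Result: 01:35 in UTC-4

01:35


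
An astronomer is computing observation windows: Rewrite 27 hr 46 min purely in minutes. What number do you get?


Hours: 27
Extra minutes: 46
Minutes per hour: 60
Hours to minutes: 27 x 60 = 1620
Total: 1620 + 46 = 1666

1666


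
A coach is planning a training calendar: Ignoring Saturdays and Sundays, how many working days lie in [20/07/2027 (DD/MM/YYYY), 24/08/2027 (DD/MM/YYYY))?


Start: 2027-07-20 (Tuesday)
End (exclusive): 2027-08-24 (Tuesday)
Total calendar days: 35
Full weeks: 35 // 7 = 5 -> 25 weekdays
Remaining 0 days starting on Tuesday:
Total business days: 25 + 0 = 25

25


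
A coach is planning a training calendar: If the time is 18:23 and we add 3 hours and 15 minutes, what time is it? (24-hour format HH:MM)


Start time: 18:23
Adding: 3 hours 15 minutes
Minutes: 23 + 15 = 38
Hours: 18 + 3 + 0 = 21
Result: 21:38

21:38


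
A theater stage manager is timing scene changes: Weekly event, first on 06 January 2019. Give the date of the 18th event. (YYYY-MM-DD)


First occurrence: 2019-01-06 (occurrence 1)
Each occurrence is 7 days after the previous.
Occurrence 18 is 17 weeks after the first.
17 weeks = 119 days
2019-01-06 + 119 days = 2019-05-05

2019-05-05


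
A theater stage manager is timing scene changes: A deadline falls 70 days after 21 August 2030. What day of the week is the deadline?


Start: 2030-08-21 (Wednesday)
Step 1 - find target date: add 70 days
  2030-08-21 + 70 days = 2030-10-30
Step 2 - day of week:
  70 mod 7 = 0
  Wednesday + 0 days -> Wednesday
Result: Wednesday (2030-10-30)

Wednesday


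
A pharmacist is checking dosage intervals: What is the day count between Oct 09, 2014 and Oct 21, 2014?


Start date: 2014-10-09
End date: 2014-10-21
Oct 2014: +12 days
Total: 12 days

12


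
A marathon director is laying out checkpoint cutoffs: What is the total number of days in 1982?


Year: 1982
Check leap year rules:
Divisible by 4? No
1982 is not a leap year
Days: 365

365


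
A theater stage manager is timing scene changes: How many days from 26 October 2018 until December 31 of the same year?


Start: October 26, 2018
End: December 31, 2018
Days left in October: 5
November: 30
December: 31
Sum of remaining months: 61
Total: 5 + 61 = 66

66


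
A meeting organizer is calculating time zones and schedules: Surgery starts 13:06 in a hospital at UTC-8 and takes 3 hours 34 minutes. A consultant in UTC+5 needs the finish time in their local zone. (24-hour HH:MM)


Start: 13:06 in UTC-8
Step 1 - add duration:
  minutes: 6 + 34 = 40
  hours: 13 + 3 + 0 = 16
  end in UTC-8: 16:40
Step 2 - convert UTC-8 -> UTC+5:
  offset difference: 5 - (-8) = 13 hours
  16 + (13) = 29 -> mod 24 = 5
Result: 05:40 in UTC+5

05:40


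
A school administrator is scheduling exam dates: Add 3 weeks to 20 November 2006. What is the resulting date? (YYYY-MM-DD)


Start: 2006-11-20
Weeks to add: 3
Convert to days: 3 x 7 = 21 days
Add 21 days to 2006-11-20
Result: 2006-12-11

2006-12-11


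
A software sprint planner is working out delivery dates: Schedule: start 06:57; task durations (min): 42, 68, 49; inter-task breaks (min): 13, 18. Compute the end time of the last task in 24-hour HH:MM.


Start: 06:57 = 417 min from midnight
  after task 1 (42 min): 07:39
  after break (13 min): 07:52
  after task 2 (68 min): 09:00
  after break (18 min): 09:18
  after task 3 (49 min): 10:07
Total elapsed: 190 minutes
End time: 10:07

10:07


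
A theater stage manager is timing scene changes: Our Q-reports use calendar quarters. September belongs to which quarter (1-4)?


Month: September (month 9)
Q1: January-March (months 1-3)
Q2: April-June (months 4-6)
Q3: July-September (months 7-9)
Q4: October-December (months 10-12)
Month 9 falls in Q3

3


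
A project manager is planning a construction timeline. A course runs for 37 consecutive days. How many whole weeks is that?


Total days: 37
Days per week: 7
Division: 37 / 7 = 5 remainder 2
Complete weeks: 5
Remaining days: 2

5


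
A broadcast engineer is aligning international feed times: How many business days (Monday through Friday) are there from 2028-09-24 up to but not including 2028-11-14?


Start: 2028-09-24 (Sunday)
End (exclusive): 2028-11-14 (Tuesday)
Total calendar days: 51
Full weeks: 51 // 7 = 7 -> 35 weekdays
Remaining 2 days starting on Sunday:
  Sun(-), Mon(w) -> 1 weekdays
Total business days: 35 + 1 = 36

36


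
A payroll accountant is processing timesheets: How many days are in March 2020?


Month: March
Year: 2020
March is a 31-day month
Total: 31 days

31


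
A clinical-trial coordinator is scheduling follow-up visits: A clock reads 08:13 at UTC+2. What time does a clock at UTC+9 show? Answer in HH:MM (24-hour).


Local time: 08:13 at UTC+2 (offset 2h)
Target zone: UTC+9 (offset 9h)
Difference: 9 - (2) = 7 hours
Calculation: 8 + (7) = 15
Result: 15:13

15:13


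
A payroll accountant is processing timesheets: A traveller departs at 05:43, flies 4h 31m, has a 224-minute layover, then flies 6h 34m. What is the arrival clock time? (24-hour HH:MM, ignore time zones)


Depart: 05:43
Leg 1: +271 min -> 10:14
Layover: +224 min -> 13:58
Leg 2: +394 min -> 20:32
Total travel: 889 minutes = 14h 49m
Arrival: 20:32

20:32


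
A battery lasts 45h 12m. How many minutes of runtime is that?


Hours: 45
Extra minutes: 12
Minutes per hour: 60
Hours to minutes: 45 x 60 = 2700
Total: 2700 + 12 = 2712

2712


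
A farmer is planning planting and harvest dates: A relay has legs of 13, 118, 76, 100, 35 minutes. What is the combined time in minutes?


Durations: 13, 118, 76, 100, 35
Running sum: 13
+ 118 = 131
+ 76 = 207
+ 100 = 307
+ 35 = 342
Total duration: 342 minutes
That is 5 hours and 42 minutes

342


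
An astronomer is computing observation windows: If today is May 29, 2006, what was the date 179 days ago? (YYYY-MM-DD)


Start: 2006-05-29
Subtracting 179 days
Days already passed in May: 29
After going back through May: 150 more days to subtract
April 2006: 30 days, 120 remaining
March 2006: 31 days, 89 remaining
February 2006: 28 days, 61 remaining
January 2006: 31 days, 30 remaining
Result: 2005-12-01

2005-12-01


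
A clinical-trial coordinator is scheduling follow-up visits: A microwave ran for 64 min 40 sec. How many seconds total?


Minutes: 64
Extra seconds: 40
Seconds per minute: 60
Minutes to seconds: 64 x 60 = 3840
Total: 3840 + 40 = 3880

3880


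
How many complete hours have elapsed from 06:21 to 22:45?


Start: 06:21
End: 22:45
Hour difference: 22 - 6 = 16 hours
Minute difference: 45 - 21 = 24 minutes
Total minutes: 984
Complete hours: 984 / 60 = 16 (remainder 24)

16


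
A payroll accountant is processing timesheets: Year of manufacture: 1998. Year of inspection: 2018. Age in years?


Birth year: 1998
Current year: 2018
Age = current year - birth year
Age = 2018 - 1998 = 20

20


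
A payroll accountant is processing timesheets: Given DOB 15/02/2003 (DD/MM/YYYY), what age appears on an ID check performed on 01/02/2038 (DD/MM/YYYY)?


Birth: 2003-02-15
Reference: 2038-02-01
Year difference: 2038 - 2003 = 35
Has birthday (02-15) occurred by 02-01? No
Birthday not yet reached this year -> subtract 1
Age in full years: 34

34


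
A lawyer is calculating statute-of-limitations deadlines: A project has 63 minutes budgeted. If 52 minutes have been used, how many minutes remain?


Total budget: 63 minutes
Time used: 52 minutes
Remaining: 63 - 52 = 11 minutes
Percent used: 82.5%
Percent remaining: 17.5%

11


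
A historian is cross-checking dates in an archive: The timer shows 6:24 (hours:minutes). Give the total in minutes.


Hours: 6
Minutes: 24
Convert hours to minutes: 6 x 60 = 360
Add remaining minutes: 360 + 24 = 384

384


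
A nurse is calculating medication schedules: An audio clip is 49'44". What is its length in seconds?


Minutes: 49
Seconds: 44
Convert minutes to seconds: 49 x 60 = 2940
Add remaining seconds: 2940 + 44 = 2984

2984


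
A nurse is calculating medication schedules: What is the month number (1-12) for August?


Calendar month order:
7. July
8. August <--
9. September
August is month number 8

8


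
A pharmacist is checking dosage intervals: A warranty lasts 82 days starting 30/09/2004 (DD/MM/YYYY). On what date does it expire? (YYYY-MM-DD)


Start: 2004-09-30
Adding 82 days
Days remaining in September: 0
After September: 82 days still to add
October 2004: 31 days, 51 remaining
November 2004: 30 days, 21 remaining
December 2004 has 31 days, need 21
Result: 2004-12-21

2004-12-21


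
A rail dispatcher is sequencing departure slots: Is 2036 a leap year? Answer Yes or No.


Year: 2036
Divisible by 4? 2036 / 4 = 509.0 -> Yes
Divisible by 100? 2036 / 100 = 20.36 -> No
Divisible by 4 but not 100, so it IS a leap year

Yes


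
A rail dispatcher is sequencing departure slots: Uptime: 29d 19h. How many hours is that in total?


Days: 29
Extra hours: 19
Hours per day: 24
Days to hours: 29 x 24 = 696
Total: 696 + 19 = 715

715


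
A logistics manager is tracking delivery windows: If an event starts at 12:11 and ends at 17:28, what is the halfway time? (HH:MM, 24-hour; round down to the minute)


Start time: 12:11 = 731 minutes from midnight
End time: 17:28 = 1048 minutes from midnight
Sum: 731 + 1048 = 1779
Midpoint: 1779 / 2 = 889 minutes
Convert: 889 / 60 = 14 hours, 49 minutes
Result: 14:49

14:49


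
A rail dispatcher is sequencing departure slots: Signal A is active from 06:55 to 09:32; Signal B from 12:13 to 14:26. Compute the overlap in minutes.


Interval A: [415, 572] minutes from midnight
Interval B: [733, 866] minutes from midnight
Overlap start = max(415, 733) = 733
Overlap end = min(572, 866) = 572
End <= start, so the intervals do not overlap: 0 minutes

0


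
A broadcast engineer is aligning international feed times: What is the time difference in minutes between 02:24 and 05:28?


Start time: 02:24 = 144 minutes from midnight
End time: 05:28 = 328 minutes from midnight
Difference: 328 - 144 = 184 minutes
That is 3 hours and 4 minutes

184


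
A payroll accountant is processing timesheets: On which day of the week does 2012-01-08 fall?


Date: 2012-01-08
January 1, 2012 is a Sunday
Day of year: 8
Offset from Jan 1: 7 days
7 mod 7 = 0
Result: Sunday

Sunday


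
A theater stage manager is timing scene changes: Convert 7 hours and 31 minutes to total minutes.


Hours: 7
Extra minutes: 31
Minutes per hour: 60
Hours to minutes: 7 x 60 = 420
Total: 420 + 31 = 451

451


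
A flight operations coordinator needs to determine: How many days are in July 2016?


Month: July
Year: 2016
July is a 31-day month
Total: 31 days

31


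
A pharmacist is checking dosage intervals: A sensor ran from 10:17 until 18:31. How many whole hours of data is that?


Start: 10:17
End: 18:31
Hour difference: 18 - 10 = 8 hours
Minute difference: 31 - 17 = 14 minutes
Total minutes: 494
Complete hours: 494 / 60 = 8 (remainder 14)

8


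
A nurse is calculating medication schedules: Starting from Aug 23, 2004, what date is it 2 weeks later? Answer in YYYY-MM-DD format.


Start: 2004-08-23
Weeks to add: 2
Convert to days: 2 x 7 = 14 days
Add 14 days to 2004-08-23
Result: 2004-09-06

2004-09-06


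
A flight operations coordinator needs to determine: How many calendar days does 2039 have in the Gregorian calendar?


Year: 2039
Check leap year rules:
Divisible by 4? No
2039 is not a leap year
Days: 365

365


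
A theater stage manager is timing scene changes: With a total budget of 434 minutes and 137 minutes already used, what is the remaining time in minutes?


Total budget: 434 minutes
Time used: 137 minutes
Remaining: 434 - 137 = 297 minutes
Percent used: 31.6%
Percent remaining: 68.4%

297


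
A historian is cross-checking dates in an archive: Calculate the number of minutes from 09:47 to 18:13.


Start time: 09:47 = 587 minutes from midnight
End time: 18:13 = 1093 minutes from midnight
Difference: 1093 - 587 = 506 minutes
That is 8 hours and 26 minutes

506


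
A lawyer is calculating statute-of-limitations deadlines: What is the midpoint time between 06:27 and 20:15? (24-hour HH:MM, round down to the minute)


Start time: 06:27 = 387 minutes from midnight
End time: 20:15 = 1215 minutes from midnight
Sum: 387 + 1215 = 1602
Midpoint: 1602 / 2 = 801 minutes
Convert: 801 / 60 = 13 hours, 21 minutes
Result: 13:21

13:21


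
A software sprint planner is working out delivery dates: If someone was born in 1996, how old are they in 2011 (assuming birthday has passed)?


Birth year: 1996
Current year: 2011
Age = current year - birth year
Age = 2011 - 1996 = 15

15


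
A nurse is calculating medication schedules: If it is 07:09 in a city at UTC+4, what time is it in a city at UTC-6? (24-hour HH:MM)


Local time: 07:09 at UTC+4 (offset 4h)
Target zone: UTC-6 (offset -6h)
Difference: -6 - (4) = -10 hours
Calculation: 7 + (-10) = -3
Wraparound: (-3) mod 24 = 21
Result: 21:09

21:09


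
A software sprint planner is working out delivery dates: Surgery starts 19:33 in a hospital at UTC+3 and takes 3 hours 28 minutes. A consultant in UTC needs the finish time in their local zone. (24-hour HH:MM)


Start: 19:33 in UTC+3
Step 1 - add duration:
  minutes: 33 + 28 = 61 (carry 1h)
  hours: 19 + 3 + 1 = 23
  end in UTC+3: 23:01
Step 2 - convert UTC+3 -> UTC:
  offset difference: 0 - (3) = -3 hours
  23 + (-3) = 20 -> mod 24 = 20
Result: 20:01 in UTC

20:01


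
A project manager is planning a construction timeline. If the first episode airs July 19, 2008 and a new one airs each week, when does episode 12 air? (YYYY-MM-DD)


First occurrence: 2008-07-19 (occurrence 1)
Each occurrence is 7 days after the previous.
Occurrence 12 is 11 weeks after the first.
11 weeks = 77 days
2008-07-19 + 77 days = 2008-10-04

2008-10-04


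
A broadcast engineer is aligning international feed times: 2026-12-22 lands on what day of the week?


Date: 2026-12-22
January 1, 2026 is a Thursday
Day of year: 356
Offset from Jan 1: 355 days
355 mod 7 = 5
Result: Tuesday

Tuesday


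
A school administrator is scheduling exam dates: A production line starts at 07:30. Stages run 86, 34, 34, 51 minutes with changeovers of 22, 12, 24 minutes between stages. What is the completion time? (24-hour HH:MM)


Start: 07:30 = 450 min from midnight
  after task 1 (86 min): 08:56
  after break (22 min): 09:18
  after task 2 (34 min): 09:52
  after break (12 min): 10:04
  after task 3 (34 min): 10:38
  after break (24 min): 11:02
  after task 4 (51 min): 11:53
Total elapsed: 263 minutes
End time: 11:53

11:53


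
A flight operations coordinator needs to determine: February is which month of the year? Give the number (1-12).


Calendar month order:
1. January
2. February <--
3. March
February is month number 2

2


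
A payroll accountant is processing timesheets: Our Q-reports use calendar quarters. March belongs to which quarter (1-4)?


Month: March (month 3)
Q1: January-March (months 1-3)
Q2: April-June (months 4-6)
Q3: July-September (months 7-9)
Q4: October-December (months 10-12)
Month 3 falls in Q1

1


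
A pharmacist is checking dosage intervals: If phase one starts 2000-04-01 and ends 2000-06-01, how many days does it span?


Start date: 2000-04-01
End date: 2000-06-01
Apr 2000: +30 days
May 2000: +31 days
Total: 61 days

61


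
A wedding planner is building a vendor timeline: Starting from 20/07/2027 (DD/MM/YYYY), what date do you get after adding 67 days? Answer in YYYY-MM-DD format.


Start: 2027-07-20
Adding 67 days
Days remaining in July: 11
After July: 56 days still to add
August 2027: 31 days, 25 remaining
September 2027 has 30 days, need 25
Result: 2027-09-25

2027-09-25


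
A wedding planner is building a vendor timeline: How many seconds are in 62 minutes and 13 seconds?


Minutes: 62
Extra seconds: 13
Seconds per minute: 60
Minutes to seconds: 62 x 60 = 3720
Total: 3720 + 13 = 3733

3733


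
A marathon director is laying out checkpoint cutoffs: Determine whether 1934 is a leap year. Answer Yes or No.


Year: 1934
Divisible by 4? 1934 / 4 = 483.5 -> No
Not divisible by 4, so NOT a leap year

No


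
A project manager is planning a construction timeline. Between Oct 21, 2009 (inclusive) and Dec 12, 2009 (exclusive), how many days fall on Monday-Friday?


Start: 2009-10-21 (Wednesday)
End (exclusive): 2009-12-12 (Saturday)
Total calendar days: 52
Full weeks: 52 // 7 = 7 -> 35 weekdays
Remaining 3 days starting on Wednesday:
  Wed(w), Thu(w), Fri(w) -> 3 weekdays
Total business days: 35 + 3 = 38

38


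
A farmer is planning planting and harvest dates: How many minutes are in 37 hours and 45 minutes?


Hours: 37
Minutes: 45
Convert hours to minutes: 37 x 60 = 2220
Add remaining minutes: 2220 + 45 = 2265

2265


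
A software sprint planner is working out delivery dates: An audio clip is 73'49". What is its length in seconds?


Minutes: 73
Seconds: 49
Convert minutes to seconds: 73 x 60 = 4380
Add remaining seconds: 4380 + 49 = 4429

4429


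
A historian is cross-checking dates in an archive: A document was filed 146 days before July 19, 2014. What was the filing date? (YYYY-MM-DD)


Start: 2014-07-19
Subtracting 146 days
Days already passed in July: 19
After going back through July: 127 more days to subtract
June 2014: 30 days, 97 remaining
May 2014: 31 days, 66 remaining
April 2014: 30 days, 36 remaining
March 2014: 31 days, 5 remaining
Result: 2014-02-23

2014-02-23


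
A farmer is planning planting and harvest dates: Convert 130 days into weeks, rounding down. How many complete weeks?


Total days: 130
Days per week: 7
Division: 130 / 7 = 18 remainder 4
Complete weeks: 18
Remaining days: 4

18


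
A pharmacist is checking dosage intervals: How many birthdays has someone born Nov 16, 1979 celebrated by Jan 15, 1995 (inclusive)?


Birth: 1979-11-16
Reference: 1995-01-15
Year difference: 1995 - 1979 = 16
Has birthday (11-16) occurred by 01-15? No
Birthday not yet reached this year -> subtract 1
Age in full years: 15

15


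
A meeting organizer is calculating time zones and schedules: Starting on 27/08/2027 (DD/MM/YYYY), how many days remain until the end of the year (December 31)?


Start: August 27, 2027
End: December 31, 2027
Days left in August: 4
September: 30
October: 31
November: 30
December: 31
Sum of remaining months: 122
Total: 4 + 122 = 126

126


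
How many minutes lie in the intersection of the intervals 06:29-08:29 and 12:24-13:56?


Interval A: [389, 509] minutes from midnight
Interval B: [744, 836] minutes from midnight
Overlap start = max(389, 744) = 744
Overlap end = min(509, 836) = 509
End <= start, so the intervals do not overlap: 0 minutes

0


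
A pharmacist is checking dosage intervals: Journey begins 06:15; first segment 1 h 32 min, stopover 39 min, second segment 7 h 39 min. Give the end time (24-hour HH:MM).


Depart: 06:15
Leg 1: +92 min -> 07:47
Layover: +39 min -> 08:26
Leg 2: +459 min -> 16:05
Total travel: 590 minutes = 9h 50m
Arrival: 16:05

16:05


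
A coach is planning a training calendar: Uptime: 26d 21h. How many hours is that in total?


Days: 26
Extra hours: 21
Hours per day: 24
Days to hours: 26 x 24 = 624
Total: 624 + 21 = 645

645


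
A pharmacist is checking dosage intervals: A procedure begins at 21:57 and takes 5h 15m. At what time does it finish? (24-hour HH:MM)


Start time: 21:57
Adding: 5 hours 15 minutes
Minutes: 57 + 15 = 72
Minute overflow: 72 >= 60, so carry 1 hour, minutes = 12
Hours: 21 + 5 + 1 = 27
Hour wraparound: 27 mod 24 = 3
Result: 03:12

03:12


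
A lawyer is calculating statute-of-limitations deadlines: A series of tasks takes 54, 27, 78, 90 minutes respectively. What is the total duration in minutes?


Durations: 54, 27, 78, 90
Running sum: 54
+ 27 = 81
+ 78 = 159
+ 90 = 249
Total duration: 249 minutes
That is 4 hours and 9 minutes

249


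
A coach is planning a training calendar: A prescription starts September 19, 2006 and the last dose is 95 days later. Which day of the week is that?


Start: 2006-09-19 (Tuesday)
Step 1 - find target date: add 95 days
  2006-09-19 + 95 days = 2006-12-23
Step 2 - day of week:
  95 mod 7 = 4
  Tuesday + 4 days -> Saturday
Result: Saturday (2006-12-23)

Saturday


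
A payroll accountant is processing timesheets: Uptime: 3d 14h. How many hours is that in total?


Days: 3
Extra hours: 14
Hours per day: 24
Days to hours: 3 x 24 = 72
Total: 72 + 14 = 86

86


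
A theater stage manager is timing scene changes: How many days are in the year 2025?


Year: 2025
Check leap year rules:
Divisible by 4? No
2025 is not a leap year
Days: 365

365


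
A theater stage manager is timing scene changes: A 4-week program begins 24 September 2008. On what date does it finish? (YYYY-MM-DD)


Start: 2008-09-24
Weeks to add: 4
Convert to days: 4 x 7 = 28 days
Add 28 days to 2008-09-24
Result: 2008-10-22

2008-10-22


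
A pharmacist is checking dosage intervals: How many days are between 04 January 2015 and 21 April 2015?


Start date: 2015-01-04
End date: 2015-04-21
Jan 2015: +28 days
Feb 2015: +28 days
Mar 2015: +31 days
Apr 2015: +20 days
Total: 107 days

107


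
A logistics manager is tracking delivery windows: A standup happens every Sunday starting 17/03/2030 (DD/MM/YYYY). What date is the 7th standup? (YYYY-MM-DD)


First occurrence: 2030-03-17 (occurrence 1)
Each occurrence is 7 days after the previous.
Occurrence 7 is 6 weeks after the first.
6 weeks = 42 days
2030-03-17 + 42 days = 2030-04-28

2030-04-28


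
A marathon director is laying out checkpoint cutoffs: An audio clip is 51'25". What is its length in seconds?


Minutes: 51
Seconds: 25
Convert minutes to seconds: 51 x 60 = 3060
Add remaining seconds: 3060 + 25 = 3085

3085


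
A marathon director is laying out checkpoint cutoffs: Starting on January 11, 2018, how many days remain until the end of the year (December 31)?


Start: January 11, 2018
End: December 31, 2018
Days left in January: 20
February: 28
March: 31
April: 30
May: 31
... plus remaining months
Sum of remaining months: 334
Total: 20 + 334 = 354

354


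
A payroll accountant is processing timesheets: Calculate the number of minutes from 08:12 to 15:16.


Start time: 08:12 = 492 minutes from midnight
End time: 15:16 = 916 minutes from midnight
Difference: 916 - 492 = 424 minutes
That is 7 hours and 4 minutes

424


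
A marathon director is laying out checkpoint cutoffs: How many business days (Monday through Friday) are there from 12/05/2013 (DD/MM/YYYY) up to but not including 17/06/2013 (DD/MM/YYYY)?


Start: 2013-05-12 (Sunday)
End (exclusive): 2013-06-17 (Monday)
Total calendar days: 36
Full weeks: 36 // 7 = 5 -> 25 weekdays
Remaining 1 days starting on Sunday:
  Sun(-) -> 0 weekdays
Total business days: 25 + 0 = 25

25


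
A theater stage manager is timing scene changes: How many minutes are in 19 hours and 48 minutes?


Hours: 19
Minutes: 48
Convert hours to minutes: 19 x 60 = 1140
Add remaining minutes: 1140 + 48 = 1188

1188


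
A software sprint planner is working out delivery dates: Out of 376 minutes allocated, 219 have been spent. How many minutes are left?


Total budget: 376 minutes
Time used: 219 minutes
Remaining: 376 - 219 = 157 minutes
Percent used: 58.2%
Percent remaining: 41.8%

157


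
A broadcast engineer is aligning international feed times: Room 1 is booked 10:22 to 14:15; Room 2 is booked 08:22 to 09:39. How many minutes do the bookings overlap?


Interval A: [622, 855] minutes from midnight
Interval B: [502, 579] minutes from midnight
Overlap start = max(622, 502) = 622
Overlap end = min(855, 579) = 579
End <= start, so the intervals do not overlap: 0 minutes

0


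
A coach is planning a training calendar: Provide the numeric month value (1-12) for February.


Calendar month order:
1. January
2. February <--
3. March
February is month number 2

2


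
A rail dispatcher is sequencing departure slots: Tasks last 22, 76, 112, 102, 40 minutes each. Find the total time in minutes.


Durations: 22, 76, 112, 102, 40
Running sum: 22
+ 76 = 98
+ 112 = 210
+ 102 = 312
+ 40 = 352
Total duration: 352 minutes
That is 5 hours and 52 minutes

352


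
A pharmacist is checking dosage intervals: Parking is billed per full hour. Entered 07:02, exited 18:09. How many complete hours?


Start: 07:02
End: 18:09
Hour difference: 18 - 7 = 11 hours
Minute difference: 9 - 2 = 7 minutes
Total minutes: 667
Complete hours: 667 / 60 = 11 (remainder 7)

11


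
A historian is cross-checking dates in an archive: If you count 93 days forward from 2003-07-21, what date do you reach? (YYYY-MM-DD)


Start: 2003-07-21
Adding 93 days
Days remaining in July: 10
After July: 83 days still to add
August 2003: 31 days, 52 remaining
September 2003: 30 days, 22 remaining
October 2003 has 31 days, need 22
Result: 2003-10-22

2003-10-22


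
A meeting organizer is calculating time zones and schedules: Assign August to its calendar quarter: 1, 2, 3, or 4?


Month: August (month 8)
Q1: January-March (months 1-3)
Q2: April-June (months 4-6)
Q3: July-September (months 7-9)
Q4: October-December (months 10-12)
Month 8 falls in Q3

3


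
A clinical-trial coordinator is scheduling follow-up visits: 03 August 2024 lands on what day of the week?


Date: 2024-08-03
January 1, 2024 is a Monday
Day of year: 216
Offset from Jan 1: 215 days
215 mod 7 = 5
Result: Saturday

Saturday


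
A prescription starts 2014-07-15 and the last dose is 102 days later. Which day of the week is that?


Start: 2014-07-15 (Tuesday)
Step 1 - find target date: add 102 days
  2014-07-15 + 102 days = 2014-10-25
Step 2 - day of week:
  102 mod 7 = 4
  Tuesday + 4 days -> Saturday
Result: Saturday (2014-10-25)

Saturday


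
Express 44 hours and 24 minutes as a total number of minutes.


Hours: 44
Extra minutes: 24
Minutes per hour: 60
Hours to minutes: 44 x 60 = 2640
Total: 2640 + 24 = 2664

2664


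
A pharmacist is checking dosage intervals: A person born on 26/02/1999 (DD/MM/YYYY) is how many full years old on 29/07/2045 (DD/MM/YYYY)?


Birth: 1999-02-26
Reference: 2045-07-29
Year difference: 2045 - 1999 = 46
Has birthday (02-26) occurred by 07-29? Yes
Age in full years: 46

46


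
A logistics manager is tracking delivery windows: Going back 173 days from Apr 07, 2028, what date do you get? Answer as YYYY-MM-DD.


Start: 2028-04-07
Subtracting 173 days
Days already passed in April: 7
After going back through April: 166 more days to subtract
March 2028: 31 days, 135 remaining
February 2028: 29 days, 106 remaining
January 2028: 31 days, 75 remaining
December 2027: 31 days, 44 remaining
Result: 2027-10-17

2027-10-17


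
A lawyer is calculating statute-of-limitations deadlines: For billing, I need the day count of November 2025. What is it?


Month: November
Year: 2025
November is a 30-day month
Total: 30 days

30


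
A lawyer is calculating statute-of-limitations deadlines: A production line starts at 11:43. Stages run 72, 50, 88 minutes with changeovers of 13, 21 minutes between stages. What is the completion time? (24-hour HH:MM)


Start: 11:43 = 703 min from midnight
  after task 1 (72 min): 12:55
  after break (13 min): 13:08
  after task 2 (50 min): 13:58
  after break (21 min): 14:19
  after task 3 (88 min): 15:47
Total elapsed: 244 minutes
End time: 15:47

15:47


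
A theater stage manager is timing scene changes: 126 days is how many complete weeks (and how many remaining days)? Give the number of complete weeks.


Total days: 126
Days per week: 7
Division: 126 / 7 = 18 remainder 0
Complete weeks: 18
Remaining days: 0

18


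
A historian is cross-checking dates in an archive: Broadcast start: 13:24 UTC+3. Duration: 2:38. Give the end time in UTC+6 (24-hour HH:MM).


Start: 13:24 in UTC+3
Step 1 - add duration:
  minutes: 24 + 38 = 62 (carry 1h)
  hours: 13 + 2 + 1 = 16
  end in UTC+3: 16:02
Step 2 - convert UTC+3 -> UTC+6:
  offset difference: 6 - (3) = 3 hours
  16 + (3) = 19 -> mod 24 = 19
Result: 19:02 in UTC+6

19:02


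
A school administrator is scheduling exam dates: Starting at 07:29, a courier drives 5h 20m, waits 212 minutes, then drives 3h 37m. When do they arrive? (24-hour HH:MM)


Depart: 07:29
Leg 1: +320 min -> 12:49
Layover: +212 min -> 16:21
Leg 2: +217 min -> 19:58
Total travel: 749 minutes = 12h 29m
Arrival: 19:58

19:58


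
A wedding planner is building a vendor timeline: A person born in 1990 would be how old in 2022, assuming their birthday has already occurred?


Birth year: 1990
Current year: 2022
Age = current year - birth year
Age = 2022 - 1990 = 32

32


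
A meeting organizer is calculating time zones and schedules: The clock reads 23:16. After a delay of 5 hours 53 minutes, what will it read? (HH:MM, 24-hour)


Start time: 23:16
Adding: 5 hours 53 minutes
Minutes: 16 + 53 = 69
Minute overflow: 69 >= 60, so carry 1 hour, minutes = 9
Hours: 23 + 5 + 1 = 29
Hour wraparound: 29 mod 24 = 5
Result: 05:09

05:09


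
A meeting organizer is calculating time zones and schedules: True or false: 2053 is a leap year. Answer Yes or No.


Year: 2053
Divisible by 4? 2053 / 4 = 513.25 -> No
Not divisible by 4, so NOT a leap year

No


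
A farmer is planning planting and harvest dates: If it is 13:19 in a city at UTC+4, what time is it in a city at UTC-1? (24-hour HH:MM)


Local time: 13:19 at UTC+4 (offset 4h)
Target zone: UTC-1 (offset -1h)
Difference: -1 - (4) = -5 hours
Calculation: 13 + (-5) = 8
Result: 08:19

08:19


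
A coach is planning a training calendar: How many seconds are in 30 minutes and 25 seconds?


Minutes: 30
Extra seconds: 25
Seconds per minute: 60
Minutes to seconds: 30 x 60 = 1800
Total: 1800 + 25 = 1825

1825


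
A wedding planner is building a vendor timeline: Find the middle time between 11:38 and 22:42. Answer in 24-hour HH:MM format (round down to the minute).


Start time: 11:38 = 698 minutes from midnight
End time: 22:42 = 1362 minutes from midnight
Sum: 698 + 1362 = 2060
Midpoint: 2060 / 2 = 1030 minutes
Convert: 1030 / 60 = 17 hours, 10 minutes
Result: 17:10

17:10


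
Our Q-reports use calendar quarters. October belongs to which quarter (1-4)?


Month: October (month 10)
Q1: January-March (months 1-3)
Q2: April-June (months 4-6)
Q3: July-September (months 7-9)
Q4: October-December (months 10-12)
Month 10 falls in Q4

4


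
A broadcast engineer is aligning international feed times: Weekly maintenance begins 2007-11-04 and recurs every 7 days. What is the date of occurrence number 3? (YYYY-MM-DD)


First occurrence: 2007-11-04 (occurrence 1)
Each occurrence is 7 days after the previous.
Occurrence 3 is 2 weeks after the first.
2 weeks = 14 days
2007-11-04 + 14 days = 2007-11-18

2007-11-18


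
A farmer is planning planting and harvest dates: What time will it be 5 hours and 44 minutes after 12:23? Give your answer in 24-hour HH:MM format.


Start time: 12:23
Adding: 5 hours 44 minutes
Minutes: 23 + 44 = 67
Minute overflow: 67 >= 60, so carry 1 hour, minutes = 7
Hours: 12 + 5 + 1 = 18
Result: 18:07

18:07


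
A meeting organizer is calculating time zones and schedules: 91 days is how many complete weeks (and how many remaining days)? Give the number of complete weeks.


Total days: 91
Days per week: 7
Division: 91 / 7 = 13 remainder 0
Complete weeks: 13
Remaining days: 0

13


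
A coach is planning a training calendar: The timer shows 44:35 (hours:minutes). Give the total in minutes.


Hours: 44
Minutes: 35
Convert hours to minutes: 44 x 60 = 2640
Add remaining minutes: 2640 + 35 = 2675

2675


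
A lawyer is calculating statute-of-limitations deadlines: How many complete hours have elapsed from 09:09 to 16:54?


Start: 09:09
End: 16:54
Hour difference: 16 - 9 = 7 hours
Minute difference: 54 - 9 = 45 minutes
Total minutes: 465
Complete hours: 465 / 60 = 7 (remainder 45)

7


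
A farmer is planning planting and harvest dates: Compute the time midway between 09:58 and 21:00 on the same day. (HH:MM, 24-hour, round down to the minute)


Start time: 09:58 = 598 minutes from midnight
End time: 21:00 = 1260 minutes from midnight
Sum: 598 + 1260 = 1858
Midpoint: 1858 / 2 = 929 minutes
Convert: 929 / 60 = 15 hours, 29 minutes
Result: 15:29

15:29


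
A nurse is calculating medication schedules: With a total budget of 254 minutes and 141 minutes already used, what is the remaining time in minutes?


Total budget: 254 minutes
Time used: 141 minutes
Remaining: 254 - 141 = 113 minutes
Percent used: 55.5%
Percent remaining: 44.5%

113


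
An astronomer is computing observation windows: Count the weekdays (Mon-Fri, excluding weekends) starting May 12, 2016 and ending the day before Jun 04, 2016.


Start: 2016-05-12 (Thursday)
End (exclusive): 2016-06-04 (Saturday)
Total calendar days: 23
Full weeks: 23 // 7 = 3 -> 15 weekdays
Remaining 2 days starting on Thursday:
  Thu(w), Fri(w) -> 2 weekdays
Total business days: 15 + 2 = 17

17
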